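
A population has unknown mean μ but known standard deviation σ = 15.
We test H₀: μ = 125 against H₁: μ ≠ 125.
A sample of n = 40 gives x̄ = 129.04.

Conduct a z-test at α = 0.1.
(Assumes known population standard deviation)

Answer: z = 1.7034, reject H₀

Derivation:
Standard error: SE = σ/√n = 15/√40 = 2.3717
z-statistic: z = (x̄ - μ₀)/SE = (129.04 - 125)/2.3717 = 1.7034
Critical value: ±1.645
p-value = 0.0885
Decision: reject H₀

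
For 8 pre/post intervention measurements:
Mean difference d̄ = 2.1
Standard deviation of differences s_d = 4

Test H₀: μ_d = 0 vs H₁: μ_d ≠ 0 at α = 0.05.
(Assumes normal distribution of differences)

Answer: t = 1.4849, fail to reject H₀

Derivation:
df = n - 1 = 7
SE = s_d/√n = 4/√8 = 1.4142
t = d̄/SE = 2.1/1.4142 = 1.4849
Critical value: t_{0.025,7} = ±2.365
p-value ≈ 0.1811
Decision: fail to reject H₀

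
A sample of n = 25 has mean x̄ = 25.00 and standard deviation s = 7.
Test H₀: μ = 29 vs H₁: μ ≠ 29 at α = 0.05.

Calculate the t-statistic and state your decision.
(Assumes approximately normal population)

df = n - 1 = 24
SE = s/√n = 7/√25 = 1.4000
t = (x̄ - μ₀)/SE = (25.00 - 29)/1.4000 = -2.8571
Critical value: t_{0.025,24} = ±2.064
p-value ≈ 0.0087
Decision: reject H₀

Answer: t = -2.8571, reject H₀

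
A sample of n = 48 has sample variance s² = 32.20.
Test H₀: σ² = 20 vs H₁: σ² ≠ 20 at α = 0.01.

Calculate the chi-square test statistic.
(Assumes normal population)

df = n - 1 = 47
χ² = (n-1)s²/σ₀² = 47×32.20/20 = 75.6700
Critical values: χ²_{0.995,47} = 25.775, χ²_{0.005,47} = 75.704
Rejection region: χ² < 25.775 or χ² > 75.704
Decision: fail to reject H₀

Answer: χ² = 75.6700, fail to reject H₀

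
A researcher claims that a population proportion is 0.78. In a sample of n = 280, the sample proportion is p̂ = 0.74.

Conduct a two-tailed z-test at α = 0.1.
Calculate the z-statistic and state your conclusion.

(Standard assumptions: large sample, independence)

H₀: p = 0.78, H₁: p ≠ 0.78
Standard error: SE = √(p₀(1-p₀)/n) = √(0.78×0.22/280) = 0.024756
z-statistic: z = (p̂ - p₀)/SE = (0.74 - 0.78)/0.024756 = -1.6158
Critical value: z_0.05 = ±1.645
p-value = 0.1061
Decision: fail to reject H₀ at α = 0.1

Answer: z = -1.6158, fail to reject H₀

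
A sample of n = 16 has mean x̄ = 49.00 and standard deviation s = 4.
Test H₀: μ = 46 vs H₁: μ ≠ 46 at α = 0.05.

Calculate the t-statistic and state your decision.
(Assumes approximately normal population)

df = n - 1 = 15
SE = s/√n = 4/√16 = 1.0000
t = (x̄ - μ₀)/SE = (49.00 - 46)/1.0000 = 3.0000
Critical value: t_{0.025,15} = ±2.131
p-value ≈ 0.0090
Decision: reject H₀

Answer: t = 3.0000, reject H₀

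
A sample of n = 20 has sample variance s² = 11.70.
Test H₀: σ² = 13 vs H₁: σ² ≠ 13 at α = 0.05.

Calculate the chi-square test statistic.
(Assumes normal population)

Answer: χ² = 17.1000, fail to reject H₀

Derivation:
df = n - 1 = 19
χ² = (n-1)s²/σ₀² = 19×11.70/13 = 17.1000
Critical values: χ²_{0.975,19} = 8.907, χ²_{0.025,19} = 32.852
Rejection region: χ² < 8.907 or χ² > 32.852
Decision: fail to reject H₀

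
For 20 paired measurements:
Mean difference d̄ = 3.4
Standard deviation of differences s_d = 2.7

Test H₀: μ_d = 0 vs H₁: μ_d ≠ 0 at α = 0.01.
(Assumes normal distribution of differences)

Answer: t = 5.6319, reject H₀

Derivation:
df = n - 1 = 19
SE = s_d/√n = 2.7/√20 = 0.6037
t = d̄/SE = 3.4/0.6037 = 5.6319
Critical value: t_{0.005,19} = ±2.861
p-value < 0.0001
Decision: reject H₀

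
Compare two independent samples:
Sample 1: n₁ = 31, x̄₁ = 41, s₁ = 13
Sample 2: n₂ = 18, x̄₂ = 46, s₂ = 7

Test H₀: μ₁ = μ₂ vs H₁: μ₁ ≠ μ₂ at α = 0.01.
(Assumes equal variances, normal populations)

Answer: t = -1.5056, fail to reject H₀

Derivation:
Pooled variance: s²_p = [30×13² + 17×7²]/(47) = 125.5957
s_p = 11.2069
SE = s_p×√(1/n₁ + 1/n₂) = 11.2069×√(1/31 + 1/18) = 3.3210
t = (x̄₁ - x̄₂)/SE = (41 - 46)/3.3210 = -1.5056
df = 47, t-critical = ±2.685
Decision: fail to reject H₀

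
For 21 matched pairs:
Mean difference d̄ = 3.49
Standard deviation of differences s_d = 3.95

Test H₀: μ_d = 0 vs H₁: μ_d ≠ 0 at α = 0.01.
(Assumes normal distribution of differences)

df = n - 1 = 20
SE = s_d/√n = 3.95/√21 = 0.8620
t = d̄/SE = 3.49/0.8620 = 4.0487
Critical value: t_{0.005,20} = ±2.845
p-value ≈ 0.0006
Decision: reject H₀

Answer: t = 4.0487, reject H₀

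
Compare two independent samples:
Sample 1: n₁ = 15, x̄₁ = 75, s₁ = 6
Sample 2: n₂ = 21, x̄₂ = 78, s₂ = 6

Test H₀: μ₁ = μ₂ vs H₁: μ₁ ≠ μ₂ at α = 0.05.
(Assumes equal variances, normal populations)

Pooled variance: s²_p = [14×6² + 20×6²]/(34) = 36.0000
s_p = 6.0000
SE = s_p×√(1/n₁ + 1/n₂) = 6.0000×√(1/15 + 1/21) = 2.0284
t = (x̄₁ - x̄₂)/SE = (75 - 78)/2.0284 = -1.4790
df = 34, t-critical = ±2.032
Decision: fail to reject H₀

Answer: t = -1.4790, fail to reject H₀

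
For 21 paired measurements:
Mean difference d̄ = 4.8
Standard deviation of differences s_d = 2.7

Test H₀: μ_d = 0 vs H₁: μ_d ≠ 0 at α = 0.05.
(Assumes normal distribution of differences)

Answer: t = 8.1466, reject H₀

Derivation:
df = n - 1 = 20
SE = s_d/√n = 2.7/√21 = 0.5892
t = d̄/SE = 4.8/0.5892 = 8.1466
Critical value: t_{0.025,20} = ±2.086
p-value < 0.0001
Decision: reject H₀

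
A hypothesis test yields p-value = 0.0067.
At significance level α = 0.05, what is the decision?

Answer: reject H₀

Derivation:
Compare p-value to α:
0.0067 < 0.05
Decision: reject H₀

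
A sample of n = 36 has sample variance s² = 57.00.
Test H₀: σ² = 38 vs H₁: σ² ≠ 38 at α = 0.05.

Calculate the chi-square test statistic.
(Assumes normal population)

Answer: χ² = 52.5000, fail to reject H₀

Derivation:
df = n - 1 = 35
χ² = (n-1)s²/σ₀² = 35×57.00/38 = 52.5000
Critical values: χ²_{0.975,35} = 20.569, χ²_{0.025,35} = 53.203
Rejection region: χ² < 20.569 or χ² > 53.203
Decision: fail to reject H₀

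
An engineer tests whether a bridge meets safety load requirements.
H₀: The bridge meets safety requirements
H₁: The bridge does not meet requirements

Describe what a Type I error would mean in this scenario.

Answer: Unnecessarily closing a safe bridge for repairs

Derivation:
Type I error (α): Rejecting H₀ when H₀ is true
Type II error (β): Failing to reject H₀ when H₁ is true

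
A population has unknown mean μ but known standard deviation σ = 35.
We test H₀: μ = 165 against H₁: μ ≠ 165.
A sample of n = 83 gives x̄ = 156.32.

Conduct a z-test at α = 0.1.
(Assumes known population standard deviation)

Standard error: SE = σ/√n = 35/√83 = 3.8417
z-statistic: z = (x̄ - μ₀)/SE = (156.32 - 165)/3.8417 = -2.2594
Critical value: ±1.645
p-value = 0.0239
Decision: reject H₀

Answer: z = -2.2594, reject H₀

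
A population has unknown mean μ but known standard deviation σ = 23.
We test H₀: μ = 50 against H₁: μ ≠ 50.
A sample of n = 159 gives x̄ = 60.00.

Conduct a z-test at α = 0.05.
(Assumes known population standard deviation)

Standard error: SE = σ/√n = 23/√159 = 1.8240
z-statistic: z = (x̄ - μ₀)/SE = (60.00 - 50)/1.8240 = 5.4825
Critical value: ±1.960
p-value < 0.0001
Decision: reject H₀

Answer: z = 5.4825, reject H₀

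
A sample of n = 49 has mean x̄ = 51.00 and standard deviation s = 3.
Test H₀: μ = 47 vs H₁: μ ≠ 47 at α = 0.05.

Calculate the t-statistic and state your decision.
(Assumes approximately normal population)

df = n - 1 = 48
SE = s/√n = 3/√49 = 0.4286
t = (x̄ - μ₀)/SE = (51.00 - 47)/0.4286 = 9.3327
Critical value: t_{0.025,48} = ±2.011
p-value < 0.0001
Decision: reject H₀

Answer: t = 9.3327, reject H₀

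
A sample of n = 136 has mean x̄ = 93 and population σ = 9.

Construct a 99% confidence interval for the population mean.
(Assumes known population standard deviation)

Confidence level: 99%, α = 0.01
z_0.005 = 2.576
SE = σ/√n = 9/√136 = 0.7717
Margin of error = 2.576 × 0.7717 = 1.9879
CI: x̄ ± margin = 93 ± 1.9879
CI: (91.0121, 94.9879)

Answer: (91.0121, 94.9879)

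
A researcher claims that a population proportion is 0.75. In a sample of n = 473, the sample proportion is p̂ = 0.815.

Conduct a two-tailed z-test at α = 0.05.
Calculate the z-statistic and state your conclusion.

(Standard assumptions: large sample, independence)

H₀: p = 0.75, H₁: p ≠ 0.75
Standard error: SE = √(p₀(1-p₀)/n) = √(0.75×0.25/473) = 0.019910
z-statistic: z = (p̂ - p₀)/SE = (0.815 - 0.75)/0.019910 = 3.2647
Critical value: z_0.025 = ±1.960
p-value = 0.0011
Decision: reject H₀ at α = 0.05

Answer: z = 3.2647, reject H₀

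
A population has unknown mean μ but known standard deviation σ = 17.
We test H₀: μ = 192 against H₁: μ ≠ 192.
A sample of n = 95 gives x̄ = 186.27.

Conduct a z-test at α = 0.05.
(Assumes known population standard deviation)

Standard error: SE = σ/√n = 17/√95 = 1.7442
z-statistic: z = (x̄ - μ₀)/SE = (186.27 - 192)/1.7442 = -3.2852
Critical value: ±1.960
p-value = 0.0010
Decision: reject H₀

Answer: z = -3.2852, reject H₀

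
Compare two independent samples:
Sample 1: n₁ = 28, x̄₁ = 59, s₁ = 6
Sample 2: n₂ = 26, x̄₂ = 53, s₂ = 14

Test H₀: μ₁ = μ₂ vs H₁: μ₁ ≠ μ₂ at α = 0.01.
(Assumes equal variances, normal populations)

Answer: t = 2.0731, fail to reject H₀

Derivation:
Pooled variance: s²_p = [27×6² + 25×14²]/(52) = 112.9231
s_p = 10.6265
SE = s_p×√(1/n₁ + 1/n₂) = 10.6265×√(1/28 + 1/26) = 2.8942
t = (x̄₁ - x̄₂)/SE = (59 - 53)/2.8942 = 2.0731
df = 52, t-critical = ±2.674
Decision: fail to reject H₀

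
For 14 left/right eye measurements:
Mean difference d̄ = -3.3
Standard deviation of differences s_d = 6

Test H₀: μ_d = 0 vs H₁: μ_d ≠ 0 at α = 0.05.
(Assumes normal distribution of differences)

df = n - 1 = 13
SE = s_d/√n = 6/√14 = 1.6036
t = d̄/SE = -3.3/1.6036 = -2.0579
Critical value: t_{0.025,13} = ±2.160
p-value ≈ 0.0602
Decision: fail to reject H₀

Answer: t = -2.0579, fail to reject H₀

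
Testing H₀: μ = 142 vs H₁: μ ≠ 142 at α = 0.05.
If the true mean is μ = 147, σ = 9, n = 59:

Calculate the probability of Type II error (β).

SE = σ/√n = 9/√59 = 1.1717
Critical values: μ₀ ± z_0.025×SE = 142 ± 1.960×1.1717
Acceptance region: (139.7035, 144.2965)
Under H₁ (μ = 147): z_high = (144.2965 - 147)/1.1717 = -2.3073, z_low = (139.7035 - 147)/1.1717 = -6.2273
β = P(not reject | H₁) = Φ(-2.3073) - Φ(-6.2273) ≈ 0.0105

Answer: β ≈ 0.0105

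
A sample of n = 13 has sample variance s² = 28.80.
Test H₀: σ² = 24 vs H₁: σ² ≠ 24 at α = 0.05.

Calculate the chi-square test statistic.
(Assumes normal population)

df = n - 1 = 12
χ² = (n-1)s²/σ₀² = 12×28.80/24 = 14.4000
Critical values: χ²_{0.975,12} = 4.404, χ²_{0.025,12} = 23.337
Rejection region: χ² < 4.404 or χ² > 23.337
Decision: fail to reject H₀

Answer: χ² = 14.4000, fail to reject H₀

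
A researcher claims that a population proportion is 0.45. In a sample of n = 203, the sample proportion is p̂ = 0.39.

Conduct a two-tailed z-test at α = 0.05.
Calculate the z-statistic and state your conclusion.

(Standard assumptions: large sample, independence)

H₀: p = 0.45, H₁: p ≠ 0.45
Standard error: SE = √(p₀(1-p₀)/n) = √(0.45×0.55/203) = 0.034917
z-statistic: z = (p̂ - p₀)/SE = (0.39 - 0.45)/0.034917 = -1.7184
Critical value: z_0.025 = ±1.960
p-value = 0.0857
Decision: fail to reject H₀ at α = 0.05

Answer: z = -1.7184, fail to reject H₀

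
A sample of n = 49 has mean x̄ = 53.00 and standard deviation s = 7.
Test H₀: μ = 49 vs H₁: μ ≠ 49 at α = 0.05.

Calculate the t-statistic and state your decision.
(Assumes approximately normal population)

df = n - 1 = 48
SE = s/√n = 7/√49 = 1.0000
t = (x̄ - μ₀)/SE = (53.00 - 49)/1.0000 = 4.0000
Critical value: t_{0.025,48} = ±2.011
p-value ≈ 0.0002
Decision: reject H₀

Answer: t = 4.0000, reject H₀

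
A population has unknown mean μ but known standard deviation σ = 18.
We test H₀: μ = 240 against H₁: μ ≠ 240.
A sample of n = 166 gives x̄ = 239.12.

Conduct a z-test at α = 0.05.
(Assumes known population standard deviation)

Standard error: SE = σ/√n = 18/√166 = 1.3971
z-statistic: z = (x̄ - μ₀)/SE = (239.12 - 240)/1.3971 = -0.6299
Critical value: ±1.960
p-value = 0.5288
Decision: fail to reject H₀

Answer: z = -0.6299, fail to reject H₀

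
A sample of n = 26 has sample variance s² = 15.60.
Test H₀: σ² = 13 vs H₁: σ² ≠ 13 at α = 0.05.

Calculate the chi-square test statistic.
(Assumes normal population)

Answer: χ² = 30.0000, fail to reject H₀

Derivation:
df = n - 1 = 25
χ² = (n-1)s²/σ₀² = 25×15.60/13 = 30.0000
Critical values: χ²_{0.975,25} = 13.120, χ²_{0.025,25} = 40.646
Rejection region: χ² < 13.120 or χ² > 40.646
Decision: fail to reject H₀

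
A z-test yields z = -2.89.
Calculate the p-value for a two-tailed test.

Answer: p-value ≈ 0.0039

Derivation:
For z = -2.89:
p = 2×P(Z > |-2.89|) = 2×(1 - Φ(2.89)) = 0.0039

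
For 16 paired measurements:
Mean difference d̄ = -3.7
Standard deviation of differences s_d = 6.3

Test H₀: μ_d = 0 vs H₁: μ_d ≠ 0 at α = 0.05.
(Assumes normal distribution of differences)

Answer: t = -2.3492, reject H₀

Derivation:
df = n - 1 = 15
SE = s_d/√n = 6.3/√16 = 1.5750
t = d̄/SE = -3.7/1.5750 = -2.3492
Critical value: t_{0.025,15} = ±2.131
p-value ≈ 0.0329
Decision: reject H₀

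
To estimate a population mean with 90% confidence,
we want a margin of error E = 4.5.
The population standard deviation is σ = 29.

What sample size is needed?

Answer: n = 113

Derivation:
z_0.05 = 1.645
n = (z×σ/E)² = (1.645×29/4.5)²
n = 112.3836
Round up: n = 113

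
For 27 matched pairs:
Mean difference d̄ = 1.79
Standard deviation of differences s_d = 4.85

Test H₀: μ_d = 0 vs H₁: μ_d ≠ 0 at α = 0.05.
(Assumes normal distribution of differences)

df = n - 1 = 26
SE = s_d/√n = 4.85/√27 = 0.9334
t = d̄/SE = 1.79/0.9334 = 1.9177
Critical value: t_{0.025,26} = ±2.056
p-value ≈ 0.0662
Decision: fail to reject H₀

Answer: t = 1.9177, fail to reject H₀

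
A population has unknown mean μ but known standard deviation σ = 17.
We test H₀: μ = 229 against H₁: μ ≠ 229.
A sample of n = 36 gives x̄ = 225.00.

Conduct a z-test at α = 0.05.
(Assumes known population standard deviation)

Standard error: SE = σ/√n = 17/√36 = 2.8333
z-statistic: z = (x̄ - μ₀)/SE = (225.00 - 229)/2.8333 = -1.4118
Critical value: ±1.960
p-value = 0.1580
Decision: fail to reject H₀

Answer: z = -1.4118, fail to reject H₀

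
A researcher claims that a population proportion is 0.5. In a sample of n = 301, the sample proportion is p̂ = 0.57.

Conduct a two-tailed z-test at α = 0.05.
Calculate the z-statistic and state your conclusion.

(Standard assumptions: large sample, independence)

Answer: z = 2.4289, reject H₀

Derivation:
H₀: p = 0.5, H₁: p ≠ 0.5
Standard error: SE = √(p₀(1-p₀)/n) = √(0.5×0.5/301) = 0.028820
z-statistic: z = (p̂ - p₀)/SE = (0.57 - 0.5)/0.028820 = 2.4289
Critical value: z_0.025 = ±1.960
p-value = 0.0151
Decision: reject H₀ at α = 0.05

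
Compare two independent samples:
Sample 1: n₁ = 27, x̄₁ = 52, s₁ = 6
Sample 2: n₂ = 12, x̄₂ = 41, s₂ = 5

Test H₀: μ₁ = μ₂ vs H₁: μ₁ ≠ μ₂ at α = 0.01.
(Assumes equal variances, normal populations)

Pooled variance: s²_p = [26×6² + 11×5²]/(37) = 32.7297
s_p = 5.7210
SE = s_p×√(1/n₁ + 1/n₂) = 5.7210×√(1/27 + 1/12) = 1.9849
t = (x̄₁ - x̄₂)/SE = (52 - 41)/1.9849 = 5.5418
df = 37, t-critical = ±2.715
Decision: reject H₀

Answer: t = 5.5418, reject H₀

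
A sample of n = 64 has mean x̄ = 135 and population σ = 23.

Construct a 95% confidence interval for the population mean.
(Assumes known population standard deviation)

Confidence level: 95%, α = 0.05
z_0.025 = 1.960
SE = σ/√n = 23/√64 = 2.8750
Margin of error = 1.960 × 2.8750 = 5.6350
CI: x̄ ± margin = 135 ± 5.6350
CI: (129.3650, 140.6350)

Answer: (129.3650, 140.6350)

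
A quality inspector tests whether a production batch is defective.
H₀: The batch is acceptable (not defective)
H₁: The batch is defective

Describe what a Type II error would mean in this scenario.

Answer: Shipping a defective batch to customers

Derivation:
A Type I error (probability α) occurs when we reject a true H₀.
A Type II error (probability β) occurs when we fail to reject a false H₀.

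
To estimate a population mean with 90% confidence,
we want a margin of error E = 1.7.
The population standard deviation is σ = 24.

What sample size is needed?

z_0.05 = 1.645
n = (z×σ/E)² = (1.645×24/1.7)²
n = 539.3323
Round up: n = 540

Answer: n = 540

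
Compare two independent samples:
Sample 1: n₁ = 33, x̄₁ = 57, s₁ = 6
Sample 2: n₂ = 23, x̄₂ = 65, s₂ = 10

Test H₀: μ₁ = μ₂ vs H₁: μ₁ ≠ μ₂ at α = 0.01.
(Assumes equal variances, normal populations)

Answer: t = -3.7381, reject H₀

Derivation:
Pooled variance: s²_p = [32×6² + 22×10²]/(54) = 62.0741
s_p = 7.8787
SE = s_p×√(1/n₁ + 1/n₂) = 7.8787×√(1/33 + 1/23) = 2.1401
t = (x̄₁ - x̄₂)/SE = (57 - 65)/2.1401 = -3.7381
df = 54, t-critical = ±2.670
Decision: reject H₀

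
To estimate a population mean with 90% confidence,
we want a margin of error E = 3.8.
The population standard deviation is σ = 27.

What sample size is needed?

Answer: n = 137

Derivation:
z_0.05 = 1.645
n = (z×σ/E)² = (1.645×27/3.8)²
n = 136.6130
Round up: n = 137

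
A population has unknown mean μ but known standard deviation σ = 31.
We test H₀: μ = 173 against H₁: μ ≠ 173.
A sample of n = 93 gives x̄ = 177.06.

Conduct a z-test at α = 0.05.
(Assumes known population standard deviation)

Standard error: SE = σ/√n = 31/√93 = 3.2146
z-statistic: z = (x̄ - μ₀)/SE = (177.06 - 173)/3.2146 = 1.2630
Critical value: ±1.960
p-value = 0.2066
Decision: fail to reject H₀

Answer: z = 1.2630, fail to reject H₀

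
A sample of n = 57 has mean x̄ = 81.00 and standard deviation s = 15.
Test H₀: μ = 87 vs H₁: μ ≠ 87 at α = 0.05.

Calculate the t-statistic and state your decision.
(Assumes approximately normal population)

df = n - 1 = 56
SE = s/√n = 15/√57 = 1.9868
t = (x̄ - μ₀)/SE = (81.00 - 87)/1.9868 = -3.0199
Critical value: t_{0.025,56} = ±2.003
p-value ≈ 0.0038
Decision: reject H₀

Answer: t = -3.0199, reject H₀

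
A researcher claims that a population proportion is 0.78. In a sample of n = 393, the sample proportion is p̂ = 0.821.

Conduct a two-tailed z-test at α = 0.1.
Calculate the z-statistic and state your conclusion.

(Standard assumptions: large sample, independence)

Answer: z = 1.9621, reject H₀

Derivation:
H₀: p = 0.78, H₁: p ≠ 0.78
Standard error: SE = √(p₀(1-p₀)/n) = √(0.78×0.22/393) = 0.020896
z-statistic: z = (p̂ - p₀)/SE = (0.821 - 0.78)/0.020896 = 1.9621
Critical value: z_0.05 = ±1.645
p-value = 0.0498
Decision: reject H₀ at α = 0.1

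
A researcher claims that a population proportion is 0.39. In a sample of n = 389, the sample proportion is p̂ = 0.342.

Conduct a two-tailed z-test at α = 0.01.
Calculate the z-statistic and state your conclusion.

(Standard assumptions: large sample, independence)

H₀: p = 0.39, H₁: p ≠ 0.39
Standard error: SE = √(p₀(1-p₀)/n) = √(0.39×0.61/389) = 0.024730
z-statistic: z = (p̂ - p₀)/SE = (0.342 - 0.39)/0.024730 = -1.9410
Critical value: z_0.005 = ±2.576
p-value = 0.0523
Decision: fail to reject H₀ at α = 0.01

Answer: z = -1.9410, fail to reject H₀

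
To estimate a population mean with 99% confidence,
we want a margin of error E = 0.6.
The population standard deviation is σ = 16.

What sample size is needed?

z_0.005 = 2.576
n = (z×σ/E)² = (2.576×16/0.6)²
n = 4718.7740
Round up: n = 4719

Answer: n = 4719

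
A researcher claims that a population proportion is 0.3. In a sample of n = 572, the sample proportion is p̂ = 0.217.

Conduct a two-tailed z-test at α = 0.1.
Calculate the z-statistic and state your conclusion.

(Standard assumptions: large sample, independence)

Answer: z = -4.3317, reject H₀

Derivation:
H₀: p = 0.3, H₁: p ≠ 0.3
Standard error: SE = √(p₀(1-p₀)/n) = √(0.3×0.7/572) = 0.019161
z-statistic: z = (p̂ - p₀)/SE = (0.217 - 0.3)/0.019161 = -4.3317
Critical value: z_0.05 = ±1.645
p-value < 0.0001
Decision: reject H₀ at α = 0.1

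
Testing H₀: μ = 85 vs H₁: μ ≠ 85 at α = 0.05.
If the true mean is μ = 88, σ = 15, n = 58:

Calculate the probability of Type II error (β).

Answer: β ≈ 0.6686

Derivation:
SE = σ/√n = 15/√58 = 1.9696
Critical values: μ₀ ± z_0.025×SE = 85 ± 1.960×1.9696
Acceptance region: (81.1396, 88.8604)
Under H₁ (μ = 88): z_high = (88.8604 - 88)/1.9696 = 0.4368, z_low = (81.1396 - 88)/1.9696 = -3.4831
β = P(not reject | H₁) = Φ(0.4368) - Φ(-3.4831) ≈ 0.6686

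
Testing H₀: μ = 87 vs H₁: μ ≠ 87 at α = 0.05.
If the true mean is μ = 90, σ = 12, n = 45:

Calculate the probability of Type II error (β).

SE = σ/√n = 12/√45 = 1.7889
Critical values: μ₀ ± z_0.025×SE = 87 ± 1.960×1.7889
Acceptance region: (83.4938, 90.5062)
Under H₁ (μ = 90): z_high = (90.5062 - 90)/1.7889 = 0.2830, z_low = (83.4938 - 90)/1.7889 = -3.6370
β = P(not reject | H₁) = Φ(0.2830) - Φ(-3.6370) ≈ 0.6113

Answer: β ≈ 0.6113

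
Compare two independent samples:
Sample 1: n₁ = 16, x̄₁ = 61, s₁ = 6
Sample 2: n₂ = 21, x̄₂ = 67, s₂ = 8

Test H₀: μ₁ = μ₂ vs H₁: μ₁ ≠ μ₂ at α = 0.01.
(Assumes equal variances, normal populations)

Pooled variance: s²_p = [15×6² + 20×8²]/(35) = 52.0000
s_p = 7.2111
SE = s_p×√(1/n₁ + 1/n₂) = 7.2111×√(1/16 + 1/21) = 2.3929
t = (x̄₁ - x̄₂)/SE = (61 - 67)/2.3929 = -2.5074
df = 35, t-critical = ±2.724
Decision: fail to reject H₀

Answer: t = -2.5074, fail to reject H₀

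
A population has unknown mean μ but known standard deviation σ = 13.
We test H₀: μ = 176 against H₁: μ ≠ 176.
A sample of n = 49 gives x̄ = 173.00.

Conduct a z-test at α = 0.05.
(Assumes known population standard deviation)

Standard error: SE = σ/√n = 13/√49 = 1.8571
z-statistic: z = (x̄ - μ₀)/SE = (173.00 - 176)/1.8571 = -1.6154
Critical value: ±1.960
p-value = 0.1062
Decision: fail to reject H₀

Answer: z = -1.6154, fail to reject H₀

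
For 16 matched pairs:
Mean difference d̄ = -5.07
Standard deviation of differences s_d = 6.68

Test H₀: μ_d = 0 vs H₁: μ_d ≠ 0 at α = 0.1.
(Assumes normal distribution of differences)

df = n - 1 = 15
SE = s_d/√n = 6.68/√16 = 1.6700
t = d̄/SE = -5.07/1.6700 = -3.0359
Critical value: t_{0.05,15} = ±1.753
p-value ≈ 0.0083
Decision: reject H₀

Answer: t = -3.0359, reject H₀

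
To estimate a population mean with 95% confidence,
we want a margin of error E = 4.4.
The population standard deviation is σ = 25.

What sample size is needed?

z_0.025 = 1.960
n = (z×σ/E)² = (1.960×25/4.4)²
n = 124.0186
Round up: n = 125

Answer: n = 125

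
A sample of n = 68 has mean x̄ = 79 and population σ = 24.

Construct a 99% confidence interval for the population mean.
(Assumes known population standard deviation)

Confidence level: 99%, α = 0.01
z_0.005 = 2.576
SE = σ/√n = 24/√68 = 2.9104
Margin of error = 2.576 × 2.9104 = 7.4972
CI: x̄ ± margin = 79 ± 7.4972
CI: (71.5028, 86.4972)

Answer: (71.5028, 86.4972)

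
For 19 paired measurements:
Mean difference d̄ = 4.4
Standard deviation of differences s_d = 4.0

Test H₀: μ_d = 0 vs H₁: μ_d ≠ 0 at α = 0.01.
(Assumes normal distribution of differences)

df = n - 1 = 18
SE = s_d/√n = 4.0/√19 = 0.9177
t = d̄/SE = 4.4/0.9177 = 4.7946
Critical value: t_{0.005,18} = ±2.878
p-value ≈ 0.0001
Decision: reject H₀

Answer: t = 4.7946, reject H₀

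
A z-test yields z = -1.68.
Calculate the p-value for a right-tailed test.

For z = -1.68:
p = P(Z > -1.68) = 1 - Φ(-1.68) = 0.9535

Answer: p-value ≈ 0.9535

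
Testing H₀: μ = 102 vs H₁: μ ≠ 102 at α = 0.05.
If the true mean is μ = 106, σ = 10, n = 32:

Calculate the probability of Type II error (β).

SE = σ/√n = 10/√32 = 1.7678
Critical values: μ₀ ± z_0.025×SE = 102 ± 1.960×1.7678
Acceptance region: (98.5351, 105.4649)
Under H₁ (μ = 106): z_high = (105.4649 - 106)/1.7678 = -0.3027, z_low = (98.5351 - 106)/1.7678 = -4.2227
β = P(not reject | H₁) = Φ(-0.3027) - Φ(-4.2227) ≈ 0.3810

Answer: β ≈ 0.3810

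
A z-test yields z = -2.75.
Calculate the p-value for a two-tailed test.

Answer: p-value ≈ 0.0060

Derivation:
For z = -2.75:
p = 2×P(Z > |-2.75|) = 2×(1 - Φ(2.75)) = 0.0060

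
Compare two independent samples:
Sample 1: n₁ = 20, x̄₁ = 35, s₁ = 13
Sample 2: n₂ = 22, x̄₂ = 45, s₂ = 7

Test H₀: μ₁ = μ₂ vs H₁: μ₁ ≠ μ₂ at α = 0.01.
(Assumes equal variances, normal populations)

Pooled variance: s²_p = [19×13² + 21×7²]/(40) = 106.0000
s_p = 10.2956
SE = s_p×√(1/n₁ + 1/n₂) = 10.2956×√(1/20 + 1/22) = 3.1809
t = (x̄₁ - x̄₂)/SE = (35 - 45)/3.1809 = -3.1438
df = 40, t-critical = ±2.704
Decision: reject H₀

Answer: t = -3.1438, reject H₀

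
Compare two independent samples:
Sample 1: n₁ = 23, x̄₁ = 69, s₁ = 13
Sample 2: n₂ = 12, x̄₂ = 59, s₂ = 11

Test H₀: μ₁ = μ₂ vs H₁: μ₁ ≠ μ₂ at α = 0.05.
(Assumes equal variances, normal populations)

Pooled variance: s²_p = [22×13² + 11×11²]/(33) = 153.0000
s_p = 12.3693
SE = s_p×√(1/n₁ + 1/n₂) = 12.3693×√(1/23 + 1/12) = 4.4048
t = (x̄₁ - x̄₂)/SE = (69 - 59)/4.4048 = 2.2703
df = 33, t-critical = ±2.035
Decision: reject H₀

Answer: t = 2.2703, reject H₀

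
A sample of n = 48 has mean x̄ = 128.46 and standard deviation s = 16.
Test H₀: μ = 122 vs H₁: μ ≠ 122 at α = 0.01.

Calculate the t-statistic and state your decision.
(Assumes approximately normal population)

df = n - 1 = 47
SE = s/√n = 16/√48 = 2.3094
t = (x̄ - μ₀)/SE = (128.46 - 122)/2.3094 = 2.7973
Critical value: t_{0.005,47} = ±2.685
p-value ≈ 0.0074
Decision: reject H₀

Answer: t = 2.7973, reject H₀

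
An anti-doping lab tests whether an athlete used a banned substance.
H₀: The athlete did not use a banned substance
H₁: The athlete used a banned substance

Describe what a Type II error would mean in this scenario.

Type I error (α): Rejecting H₀ when H₀ is true
Type II error (β): Failing to reject H₀ when H₁ is true

Answer: Failing to detect doping in an athlete who used a banned substance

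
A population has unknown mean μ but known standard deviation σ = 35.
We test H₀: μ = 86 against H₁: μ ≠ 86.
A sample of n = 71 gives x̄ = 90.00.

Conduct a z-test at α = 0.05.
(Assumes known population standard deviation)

Standard error: SE = σ/√n = 35/√71 = 4.1537
z-statistic: z = (x̄ - μ₀)/SE = (90.00 - 86)/4.1537 = 0.9630
Critical value: ±1.960
p-value = 0.3355
Decision: fail to reject H₀

Answer: z = 0.9630, fail to reject H₀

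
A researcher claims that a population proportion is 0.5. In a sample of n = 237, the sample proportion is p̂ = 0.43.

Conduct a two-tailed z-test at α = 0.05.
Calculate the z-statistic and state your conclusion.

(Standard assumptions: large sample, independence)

H₀: p = 0.5, H₁: p ≠ 0.5
Standard error: SE = √(p₀(1-p₀)/n) = √(0.5×0.5/237) = 0.032478
z-statistic: z = (p̂ - p₀)/SE = (0.43 - 0.5)/0.032478 = -2.1553
Critical value: z_0.025 = ±1.960
p-value = 0.0311
Decision: reject H₀ at α = 0.05

Answer: z = -2.1553, reject H₀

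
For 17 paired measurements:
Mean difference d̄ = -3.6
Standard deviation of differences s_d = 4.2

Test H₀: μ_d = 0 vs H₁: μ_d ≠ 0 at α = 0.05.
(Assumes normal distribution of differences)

df = n - 1 = 16
SE = s_d/√n = 4.2/√17 = 1.0186
t = d̄/SE = -3.6/1.0186 = -3.5343
Critical value: t_{0.025,16} = ±2.120
p-value ≈ 0.0028
Decision: reject H₀

Answer: t = -3.5343, reject H₀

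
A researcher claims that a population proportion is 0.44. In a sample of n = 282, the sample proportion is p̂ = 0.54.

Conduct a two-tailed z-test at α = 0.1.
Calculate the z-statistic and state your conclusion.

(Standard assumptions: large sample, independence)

H₀: p = 0.44, H₁: p ≠ 0.44
Standard error: SE = √(p₀(1-p₀)/n) = √(0.44×0.56/282) = 0.029559
z-statistic: z = (p̂ - p₀)/SE = (0.54 - 0.44)/0.029559 = 3.3831
Critical value: z_0.05 = ±1.645
p-value = 0.0007
Decision: reject H₀ at α = 0.1

Answer: z = 3.3831, reject H₀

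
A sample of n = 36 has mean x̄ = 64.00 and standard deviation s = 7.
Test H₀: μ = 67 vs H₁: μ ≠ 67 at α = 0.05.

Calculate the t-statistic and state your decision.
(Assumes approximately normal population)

Answer: t = -2.5714, reject H₀

Derivation:
df = n - 1 = 35
SE = s/√n = 7/√36 = 1.1667
t = (x̄ - μ₀)/SE = (64.00 - 67)/1.1667 = -2.5714
Critical value: t_{0.025,35} = ±2.030
p-value ≈ 0.0145
Decision: reject H₀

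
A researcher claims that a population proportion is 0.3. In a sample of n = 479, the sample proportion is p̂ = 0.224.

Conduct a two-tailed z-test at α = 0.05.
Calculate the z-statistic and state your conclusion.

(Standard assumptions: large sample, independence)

Answer: z = -3.6298, reject H₀

Derivation:
H₀: p = 0.3, H₁: p ≠ 0.3
Standard error: SE = √(p₀(1-p₀)/n) = √(0.3×0.7/479) = 0.020938
z-statistic: z = (p̂ - p₀)/SE = (0.224 - 0.3)/0.020938 = -3.6298
Critical value: z_0.025 = ±1.960
p-value = 0.0003
Decision: reject H₀ at α = 0.05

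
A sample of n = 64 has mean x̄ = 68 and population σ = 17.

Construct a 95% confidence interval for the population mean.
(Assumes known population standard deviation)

Confidence level: 95%, α = 0.05
z_0.025 = 1.960
SE = σ/√n = 17/√64 = 2.1250
Margin of error = 1.960 × 2.1250 = 4.1650
CI: x̄ ± margin = 68 ± 4.1650
CI: (63.8350, 72.1650)

Answer: (63.8350, 72.1650)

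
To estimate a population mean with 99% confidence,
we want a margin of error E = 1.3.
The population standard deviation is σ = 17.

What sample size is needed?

z_0.005 = 2.576
n = (z×σ/E)² = (2.576×17/1.3)²
n = 1134.7570
Round up: n = 1135

Answer: n = 1135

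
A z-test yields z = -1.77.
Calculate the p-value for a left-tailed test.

Answer: p-value ≈ 0.0384

Derivation:
For z = -1.77:
p = P(Z < -1.77) = Φ(-1.77) = 0.0384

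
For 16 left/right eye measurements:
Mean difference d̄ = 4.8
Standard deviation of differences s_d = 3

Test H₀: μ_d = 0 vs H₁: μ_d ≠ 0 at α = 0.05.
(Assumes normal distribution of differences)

df = n - 1 = 15
SE = s_d/√n = 3/√16 = 0.7500
t = d̄/SE = 4.8/0.7500 = 6.4000
Critical value: t_{0.025,15} = ±2.131
p-value < 0.0001
Decision: reject H₀

Answer: t = 6.4000, reject H₀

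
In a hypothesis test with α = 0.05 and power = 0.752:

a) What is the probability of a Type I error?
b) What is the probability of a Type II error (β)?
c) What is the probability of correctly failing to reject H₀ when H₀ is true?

a) Type I error probability = α = 0.05
b) Power = P(reject H₀ | H₁ true) = 1 - β = 0.752, so Type II error probability = β = 1 - Power = 0.248
c) P(fail to reject H₀ | H₀ true) = 1 - α = 0.95

Answer: a) 0.05, b) 0.248, c) 0.95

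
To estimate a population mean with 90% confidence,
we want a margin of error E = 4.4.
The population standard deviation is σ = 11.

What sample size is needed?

z_0.05 = 1.645
n = (z×σ/E)² = (1.645×11/4.4)²
n = 16.9127
Round up: n = 17

Answer: n = 17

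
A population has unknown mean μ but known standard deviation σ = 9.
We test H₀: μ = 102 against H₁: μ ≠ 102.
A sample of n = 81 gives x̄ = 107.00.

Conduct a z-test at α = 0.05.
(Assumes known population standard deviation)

Standard error: SE = σ/√n = 9/√81 = 1.0000
z-statistic: z = (x̄ - μ₀)/SE = (107.00 - 102)/1.0000 = 5.0000
Critical value: ±1.960
p-value < 0.0001
Decision: reject H₀

Answer: z = 5.0000, reject H₀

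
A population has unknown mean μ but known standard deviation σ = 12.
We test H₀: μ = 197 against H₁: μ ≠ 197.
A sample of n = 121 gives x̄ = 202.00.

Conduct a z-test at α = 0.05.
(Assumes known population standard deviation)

Answer: z = 4.5834, reject H₀

Derivation:
Standard error: SE = σ/√n = 12/√121 = 1.0909
z-statistic: z = (x̄ - μ₀)/SE = (202.00 - 197)/1.0909 = 4.5834
Critical value: ±1.960
p-value < 0.0001
Decision: reject H₀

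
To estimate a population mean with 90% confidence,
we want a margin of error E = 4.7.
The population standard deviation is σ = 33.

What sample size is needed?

z_0.05 = 1.645
n = (z×σ/E)² = (1.645×33/4.7)²
n = 133.4025
Round up: n = 134

Answer: n = 134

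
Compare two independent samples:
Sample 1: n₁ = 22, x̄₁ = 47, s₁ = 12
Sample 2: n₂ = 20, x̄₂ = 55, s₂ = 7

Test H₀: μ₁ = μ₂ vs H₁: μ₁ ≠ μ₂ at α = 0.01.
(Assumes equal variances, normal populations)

Pooled variance: s²_p = [21×12² + 19×7²]/(40) = 98.8750
s_p = 9.9436
SE = s_p×√(1/n₁ + 1/n₂) = 9.9436×√(1/22 + 1/20) = 3.0721
t = (x̄₁ - x̄₂)/SE = (47 - 55)/3.0721 = -2.6041
df = 40, t-critical = ±2.704
Decision: fail to reject H₀

Answer: t = -2.6041, fail to reject H₀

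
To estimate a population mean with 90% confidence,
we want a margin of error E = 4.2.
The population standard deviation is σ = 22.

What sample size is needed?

z_0.05 = 1.645
n = (z×σ/E)² = (1.645×22/4.2)²
n = 74.2469
Round up: n = 75

Answer: n = 75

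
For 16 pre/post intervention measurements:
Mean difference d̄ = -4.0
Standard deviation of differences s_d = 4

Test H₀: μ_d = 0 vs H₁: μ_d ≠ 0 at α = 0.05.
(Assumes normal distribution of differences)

Answer: t = -4.0000, reject H₀

Derivation:
df = n - 1 = 15
SE = s_d/√n = 4/√16 = 1.0000
t = d̄/SE = -4.0/1.0000 = -4.0000
Critical value: t_{0.025,15} = ±2.131
p-value ≈ 0.0012
Decision: reject H₀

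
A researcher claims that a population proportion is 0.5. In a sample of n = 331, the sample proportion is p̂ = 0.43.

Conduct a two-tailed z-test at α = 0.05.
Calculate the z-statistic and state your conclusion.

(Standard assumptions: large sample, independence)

H₀: p = 0.5, H₁: p ≠ 0.5
Standard error: SE = √(p₀(1-p₀)/n) = √(0.5×0.5/331) = 0.027482
z-statistic: z = (p̂ - p₀)/SE = (0.43 - 0.5)/0.027482 = -2.5471
Critical value: z_0.025 = ±1.960
p-value = 0.0109
Decision: reject H₀ at α = 0.05

Answer: z = -2.5471, reject H₀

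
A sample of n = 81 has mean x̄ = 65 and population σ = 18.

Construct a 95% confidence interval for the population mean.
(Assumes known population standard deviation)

Confidence level: 95%, α = 0.05
z_0.025 = 1.960
SE = σ/√n = 18/√81 = 2.0000
Margin of error = 1.960 × 2.0000 = 3.9200
CI: x̄ ± margin = 65 ± 3.9200
CI: (61.0800, 68.9200)

Answer: (61.0800, 68.9200)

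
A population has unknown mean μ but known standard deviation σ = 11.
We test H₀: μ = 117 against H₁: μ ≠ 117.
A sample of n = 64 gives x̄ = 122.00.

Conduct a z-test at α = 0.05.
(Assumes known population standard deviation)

Answer: z = 3.6364, reject H₀

Derivation:
Standard error: SE = σ/√n = 11/√64 = 1.3750
z-statistic: z = (x̄ - μ₀)/SE = (122.00 - 117)/1.3750 = 3.6364
Critical value: ±1.960
p-value = 0.0003
Decision: reject H₀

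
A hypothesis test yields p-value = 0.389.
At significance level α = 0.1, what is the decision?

Compare p-value to α:
0.389 ≥ 0.1
Decision: fail to reject H₀

Answer: fail to reject H₀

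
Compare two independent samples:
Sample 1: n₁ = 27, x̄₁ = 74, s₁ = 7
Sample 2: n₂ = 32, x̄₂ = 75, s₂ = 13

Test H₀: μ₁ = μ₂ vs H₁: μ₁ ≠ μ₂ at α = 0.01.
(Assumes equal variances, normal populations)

Pooled variance: s²_p = [26×7² + 31×13²]/(57) = 114.2632
s_p = 10.6894
SE = s_p×√(1/n₁ + 1/n₂) = 10.6894×√(1/27 + 1/32) = 2.7933
t = (x̄₁ - x̄₂)/SE = (74 - 75)/2.7933 = -0.3580
df = 57, t-critical = ±2.665
Decision: fail to reject H₀

Answer: t = -0.3580, fail to reject H₀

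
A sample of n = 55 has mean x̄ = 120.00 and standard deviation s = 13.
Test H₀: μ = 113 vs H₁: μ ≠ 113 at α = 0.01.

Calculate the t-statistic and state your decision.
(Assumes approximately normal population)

df = n - 1 = 54
SE = s/√n = 13/√55 = 1.7529
t = (x̄ - μ₀)/SE = (120.00 - 113)/1.7529 = 3.9934
Critical value: t_{0.005,54} = ±2.670
p-value ≈ 0.0002
Decision: reject H₀

Answer: t = 3.9934, reject H₀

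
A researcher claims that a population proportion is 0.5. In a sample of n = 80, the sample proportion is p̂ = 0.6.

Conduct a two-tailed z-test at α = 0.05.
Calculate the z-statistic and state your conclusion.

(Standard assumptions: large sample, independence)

H₀: p = 0.5, H₁: p ≠ 0.5
Standard error: SE = √(p₀(1-p₀)/n) = √(0.5×0.5/80) = 0.055902
z-statistic: z = (p̂ - p₀)/SE = (0.6 - 0.5)/0.055902 = 1.7888
Critical value: z_0.025 = ±1.960
p-value = 0.0736
Decision: fail to reject H₀ at α = 0.05

Answer: z = 1.7888, fail to reject H₀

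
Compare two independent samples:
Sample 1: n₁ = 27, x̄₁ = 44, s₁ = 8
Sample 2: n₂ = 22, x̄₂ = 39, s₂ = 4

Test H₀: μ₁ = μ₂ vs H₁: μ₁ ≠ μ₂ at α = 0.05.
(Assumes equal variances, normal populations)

Answer: t = 2.6687, reject H₀

Derivation:
Pooled variance: s²_p = [26×8² + 21×4²]/(47) = 42.5532
s_p = 6.5233
SE = s_p×√(1/n₁ + 1/n₂) = 6.5233×√(1/27 + 1/22) = 1.8736
t = (x̄₁ - x̄₂)/SE = (44 - 39)/1.8736 = 2.6687
df = 47, t-critical = ±2.012
Decision: reject H₀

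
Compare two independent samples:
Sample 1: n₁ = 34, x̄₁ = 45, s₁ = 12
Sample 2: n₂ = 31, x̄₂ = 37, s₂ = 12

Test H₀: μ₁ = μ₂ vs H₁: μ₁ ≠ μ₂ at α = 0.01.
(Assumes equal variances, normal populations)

Answer: t = 2.6846, reject H₀

Derivation:
Pooled variance: s²_p = [33×12² + 30×12²]/(63) = 144.0000
s_p = 12.0000
SE = s_p×√(1/n₁ + 1/n₂) = 12.0000×√(1/34 + 1/31) = 2.9800
t = (x̄₁ - x̄₂)/SE = (45 - 37)/2.9800 = 2.6846
df = 63, t-critical = ±2.656
Decision: reject H₀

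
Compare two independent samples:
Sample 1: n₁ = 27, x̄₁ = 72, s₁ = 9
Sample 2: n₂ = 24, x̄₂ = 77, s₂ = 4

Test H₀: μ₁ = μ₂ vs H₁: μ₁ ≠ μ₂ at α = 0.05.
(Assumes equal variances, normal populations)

Answer: t = -2.5083, reject H₀

Derivation:
Pooled variance: s²_p = [26×9² + 23×4²]/(49) = 50.4898
s_p = 7.1056
SE = s_p×√(1/n₁ + 1/n₂) = 7.1056×√(1/27 + 1/24) = 1.9934
t = (x̄₁ - x̄₂)/SE = (72 - 77)/1.9934 = -2.5083
df = 49, t-critical = ±2.010
Decision: reject H₀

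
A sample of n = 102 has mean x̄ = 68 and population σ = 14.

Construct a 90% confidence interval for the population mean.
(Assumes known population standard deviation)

Answer: (65.7197, 70.2803)

Derivation:
Confidence level: 90%, α = 0.1
z_0.05 = 1.645
SE = σ/√n = 14/√102 = 1.3862
Margin of error = 1.645 × 1.3862 = 2.2803
CI: x̄ ± margin = 68 ± 2.2803
CI: (65.7197, 70.2803)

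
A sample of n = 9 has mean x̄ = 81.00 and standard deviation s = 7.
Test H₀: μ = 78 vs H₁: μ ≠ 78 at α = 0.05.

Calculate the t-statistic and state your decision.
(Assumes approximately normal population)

Answer: t = 1.2857, fail to reject H₀

Derivation:
df = n - 1 = 8
SE = s/√n = 7/√9 = 2.3333
t = (x̄ - μ₀)/SE = (81.00 - 78)/2.3333 = 1.2857
Critical value: t_{0.025,8} = ±2.306
p-value ≈ 0.2345
Decision: fail to reject H₀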